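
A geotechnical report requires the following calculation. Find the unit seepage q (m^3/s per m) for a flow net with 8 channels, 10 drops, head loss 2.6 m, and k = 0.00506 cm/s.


Result: 0.0001052 m^3/s per m

Derivation:
Convert k to m/s for unit consistency with H:
k = 0.00506 cm/s = 0.00506 / 100 m/s = 5.06e-05 m/s
Using q = k * H * Nf / Nd
Nf / Nd = 8 / 10 = 0.8
q = 5.06e-05 * 2.6 * 0.8
q = 0.0001052 m^3/s per m


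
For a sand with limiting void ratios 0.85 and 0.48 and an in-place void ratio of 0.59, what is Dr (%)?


Result: 70.27 %

Derivation:
Using Dr = (e_max - e) / (e_max - e_min) * 100
e_max - e = 0.85 - 0.59 = 0.26
e_max - e_min = 0.85 - 0.48 = 0.37
Dr = 0.26 / 0.37 * 100
Dr = 70.27 %


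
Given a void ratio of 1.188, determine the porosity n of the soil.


Using the relation n = e / (1 + e)
n = 1.188 / (1 + 1.188)
n = 1.188 / 2.188
n = 0.543


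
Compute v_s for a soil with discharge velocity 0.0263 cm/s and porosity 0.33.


Result: 0.0797 cm/s

Derivation:
Using v_s = v_d / n
v_s = 0.0263 / 0.33
v_s = 0.0797 cm/s


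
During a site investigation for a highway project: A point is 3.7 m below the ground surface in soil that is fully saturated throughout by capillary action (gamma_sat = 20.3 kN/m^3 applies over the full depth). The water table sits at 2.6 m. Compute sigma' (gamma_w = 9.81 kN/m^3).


Result: 64.32 kPa

Derivation:
Total stress = gamma_sat * depth
sigma = 20.3 * 3.7 = 75.11 kPa
Pore water pressure u = gamma_w * (depth - d_wt)
u = 9.81 * (3.7 - 2.6) = 10.791 kPa
Effective stress = sigma - u
sigma' = 75.11 - 10.791 = 64.32 kPa


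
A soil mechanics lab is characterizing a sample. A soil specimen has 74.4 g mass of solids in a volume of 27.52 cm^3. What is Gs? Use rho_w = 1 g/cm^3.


Result: 2.703

Derivation:
Using Gs = m_s / (V_s * rho_w)
Since rho_w = 1 g/cm^3:
Gs = 74.4 / 27.52
Gs = 2.703


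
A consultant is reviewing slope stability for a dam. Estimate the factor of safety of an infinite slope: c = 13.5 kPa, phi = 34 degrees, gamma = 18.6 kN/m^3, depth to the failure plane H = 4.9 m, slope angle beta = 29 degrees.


Result: 1.566

Derivation:
Using Fs = c / (gamma*H*sin(beta)*cos(beta)) + tan(phi)/tan(beta)
Cohesion contribution = 13.5 / (18.6*4.9*sin(29)*cos(29))
Cohesion contribution = 0.349329
Friction contribution = tan(34)/tan(29) = 1.21685
Fs = 0.349329 + 1.21685
Fs = 1.566


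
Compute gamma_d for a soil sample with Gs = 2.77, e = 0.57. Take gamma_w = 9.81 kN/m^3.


Using gamma_d = Gs * gamma_w / (1 + e)
gamma_d = 2.77 * 9.81 / (1 + 0.57)
gamma_d = 2.77 * 9.81 / 1.57
gamma_d = 17.308 kN/m^3


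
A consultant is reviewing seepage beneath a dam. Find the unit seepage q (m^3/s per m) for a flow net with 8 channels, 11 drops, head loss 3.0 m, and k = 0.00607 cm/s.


Result: 0.0001324 m^3/s per m

Derivation:
Convert k to m/s for unit consistency with H:
k = 0.00607 cm/s = 0.00607 / 100 m/s = 6.07e-05 m/s
Using q = k * H * Nf / Nd
Nf / Nd = 8 / 11 = 0.7273
q = 6.07e-05 * 3.0 * 0.7273
q = 0.0001324 m^3/s per m


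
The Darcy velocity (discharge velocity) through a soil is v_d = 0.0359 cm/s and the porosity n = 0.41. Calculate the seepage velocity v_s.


Result: 0.08756 cm/s

Derivation:
Using v_s = v_d / n
v_s = 0.0359 / 0.41
v_s = 0.08756 cm/s


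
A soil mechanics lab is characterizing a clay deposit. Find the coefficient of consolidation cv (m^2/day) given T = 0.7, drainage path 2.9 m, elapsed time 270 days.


Result: 0.0218 m^2/day

Derivation:
Using cv = T * H_dr^2 / t
H_dr^2 = 2.9^2 = 8.41
cv = 0.7 * 8.41 / 270
cv = 0.0218 m^2/day


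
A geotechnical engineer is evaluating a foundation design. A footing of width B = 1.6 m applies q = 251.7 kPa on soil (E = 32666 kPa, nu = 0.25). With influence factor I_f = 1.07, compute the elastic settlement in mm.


Using Se = q * B * (1 - nu^2) * I_f / E
1 - nu^2 = 1 - 0.25^2 = 0.9375
Se = 251.7 * 1.6 * 0.9375 * 1.07 / 32666
Se = 0.012367 m
Convert to mm: Se = 0.012367 * 1000 = 12.367 mm


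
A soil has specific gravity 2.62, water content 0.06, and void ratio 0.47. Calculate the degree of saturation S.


Using S = Gs * w / e
S = 2.62 * 0.06 / 0.47
S = 0.3345


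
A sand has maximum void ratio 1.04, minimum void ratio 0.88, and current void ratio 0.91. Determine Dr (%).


Result: 81.25 %

Derivation:
Using Dr = (e_max - e) / (e_max - e_min) * 100
e_max - e = 1.04 - 0.91 = 0.13
e_max - e_min = 1.04 - 0.88 = 0.16
Dr = 0.13 / 0.16 * 100
Dr = 81.25 %


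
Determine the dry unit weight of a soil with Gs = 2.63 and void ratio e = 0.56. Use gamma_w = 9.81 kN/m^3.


Using gamma_d = Gs * gamma_w / (1 + e)
gamma_d = 2.63 * 9.81 / (1 + 0.56)
gamma_d = 2.63 * 9.81 / 1.56
gamma_d = 16.539 kN/m^3


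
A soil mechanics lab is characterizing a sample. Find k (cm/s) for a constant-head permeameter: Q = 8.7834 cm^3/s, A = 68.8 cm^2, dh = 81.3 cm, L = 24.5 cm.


Compute hydraulic gradient:
i = dh / L = 81.3 / 24.5 = 3.31837
Then apply Darcy's law:
k = Q / (A * i)
k = 8.7834 / (68.8 * 3.31837)
k = 8.7834 / 228.304
k = 0.038472 cm/s


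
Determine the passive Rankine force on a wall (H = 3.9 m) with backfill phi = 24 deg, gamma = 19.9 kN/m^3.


Result: 358.85 kN/m

Derivation:
Compute passive earth pressure coefficient:
Kp = tan^2(45 + phi/2) = tan^2(57.0) = 2.371184
Compute passive force:
Pp = 0.5 * Kp * gamma * H^2
Pp = 0.5 * 2.371184 * 19.9 * 3.9^2
Pp = 358.85 kN/m


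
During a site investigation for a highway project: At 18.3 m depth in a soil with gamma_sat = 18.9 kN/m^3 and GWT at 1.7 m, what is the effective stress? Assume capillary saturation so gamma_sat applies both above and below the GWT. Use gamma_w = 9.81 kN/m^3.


Result: 183.02 kPa

Derivation:
Total stress = gamma_sat * depth
sigma = 18.9 * 18.3 = 345.87 kPa
Pore water pressure u = gamma_w * (depth - d_wt)
u = 9.81 * (18.3 - 1.7) = 162.846 kPa
Effective stress = sigma - u
sigma' = 345.87 - 162.846 = 183.02 kPa


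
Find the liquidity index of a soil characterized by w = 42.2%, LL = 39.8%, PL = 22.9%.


Result: 1.142

Derivation:
First compute the plasticity index:
PI = LL - PL = 39.8 - 22.9 = 16.9
Then compute the liquidity index:
LI = (w - PL) / PI
LI = (42.2 - 22.9) / 16.9
LI = 1.142


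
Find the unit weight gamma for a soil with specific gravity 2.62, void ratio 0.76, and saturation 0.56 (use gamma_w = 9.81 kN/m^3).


Result: 16.976 kN/m^3

Derivation:
Using gamma = gamma_w * (Gs + S*e) / (1 + e)
Numerator: Gs + S*e = 2.62 + 0.56*0.76 = 3.0456
Denominator: 1 + e = 1 + 0.76 = 1.76
gamma = 9.81 * 3.0456 / 1.76
gamma = 16.976 kN/m^3


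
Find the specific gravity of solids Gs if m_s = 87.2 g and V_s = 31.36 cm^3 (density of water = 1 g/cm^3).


Result: 2.781

Derivation:
Using Gs = m_s / (V_s * rho_w)
Since rho_w = 1 g/cm^3:
Gs = 87.2 / 31.36
Gs = 2.781


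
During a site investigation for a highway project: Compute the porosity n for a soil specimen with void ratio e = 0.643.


Using the relation n = e / (1 + e)
n = 0.643 / (1 + 0.643)
n = 0.643 / 1.643
n = 0.3914


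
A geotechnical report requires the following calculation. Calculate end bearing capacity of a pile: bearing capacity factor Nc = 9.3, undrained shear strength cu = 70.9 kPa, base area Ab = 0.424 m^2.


Using Qb = Nc * cu * Ab
Qb = 9.3 * 70.9 * 0.424
Qb = 279.57 kN


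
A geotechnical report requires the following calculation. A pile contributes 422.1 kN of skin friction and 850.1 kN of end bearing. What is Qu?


Result: 1272.2 kN

Derivation:
Using Qu = Qf + Qb
Qu = 422.1 + 850.1
Qu = 1272.2 kN


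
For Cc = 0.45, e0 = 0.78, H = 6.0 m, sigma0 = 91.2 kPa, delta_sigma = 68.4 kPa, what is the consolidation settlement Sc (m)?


Using Sc = Cc * H / (1 + e0) * log10((sigma0 + delta_sigma) / sigma0)
Stress ratio = (91.2 + 68.4) / 91.2 = 1.75
log10(1.75) = 0.243038
Cc * H / (1 + e0) = 0.45 * 6.0 / (1 + 0.78) = 1.51685
Sc = 1.51685 * 0.243038
Sc = 0.3687 m


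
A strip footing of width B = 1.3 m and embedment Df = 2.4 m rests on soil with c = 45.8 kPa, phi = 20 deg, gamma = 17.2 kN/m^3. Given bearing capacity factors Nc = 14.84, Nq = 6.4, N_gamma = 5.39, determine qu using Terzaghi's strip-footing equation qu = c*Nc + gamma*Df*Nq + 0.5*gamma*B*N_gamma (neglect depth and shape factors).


Compute qu = c*Nc + gamma*Df*Nq + 0.5*gamma*B*N_gamma
Term 1: 45.8 * 14.84 = 679.672
Term 2: 17.2 * 2.4 * 6.4 = 264.192
Term 3: 0.5 * 17.2 * 1.3 * 5.39 = 60.2602
qu = 679.672 + 264.192 + 60.2602
qu = 1004.12 kPa


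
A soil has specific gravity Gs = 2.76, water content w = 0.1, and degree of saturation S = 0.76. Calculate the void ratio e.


Using the relation e = Gs * w / S
e = 2.76 * 0.1 / 0.76
e = 0.3632


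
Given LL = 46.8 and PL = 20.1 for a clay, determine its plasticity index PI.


Using PI = LL - PL
PI = 46.8 - 20.1
PI = 26.7


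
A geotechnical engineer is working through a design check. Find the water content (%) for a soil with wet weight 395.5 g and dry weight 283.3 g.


Using w = (m_wet - m_dry) / m_dry * 100
m_wet - m_dry = 395.5 - 283.3 = 112.2 g
w = 112.2 / 283.3 * 100
w = 39.6 %


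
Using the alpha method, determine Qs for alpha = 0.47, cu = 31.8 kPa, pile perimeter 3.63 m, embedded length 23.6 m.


Result: 1280.39 kN

Derivation:
Using Qs = alpha * cu * perimeter * L
Qs = 0.47 * 31.8 * 3.63 * 23.6
Qs = 1280.39 kN


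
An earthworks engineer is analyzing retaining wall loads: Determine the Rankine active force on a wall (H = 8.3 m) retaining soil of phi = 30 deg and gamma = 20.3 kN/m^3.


Compute active earth pressure coefficient:
Ka = tan^2(45 - phi/2) = tan^2(30.0) = 0.333333
Compute active force:
Pa = 0.5 * Ka * gamma * H^2
Pa = 0.5 * 0.333333 * 20.3 * 8.3^2
Pa = 233.08 kN/m


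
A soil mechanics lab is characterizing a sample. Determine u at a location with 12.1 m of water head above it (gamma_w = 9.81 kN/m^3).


Using u = gamma_w * h_w
u = 9.81 * 12.1
u = 118.7 kPa


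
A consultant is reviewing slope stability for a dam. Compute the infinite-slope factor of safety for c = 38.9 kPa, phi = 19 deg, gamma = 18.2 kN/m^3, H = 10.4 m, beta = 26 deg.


Using Fs = c / (gamma*H*sin(beta)*cos(beta)) + tan(phi)/tan(beta)
Cohesion contribution = 38.9 / (18.2*10.4*sin(26)*cos(26))
Cohesion contribution = 0.521606
Friction contribution = tan(19)/tan(26) = 0.705976
Fs = 0.521606 + 0.705976
Fs = 1.228


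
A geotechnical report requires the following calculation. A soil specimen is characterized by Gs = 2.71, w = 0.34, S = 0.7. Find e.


Using the relation e = Gs * w / S
e = 2.71 * 0.34 / 0.7
e = 1.3163


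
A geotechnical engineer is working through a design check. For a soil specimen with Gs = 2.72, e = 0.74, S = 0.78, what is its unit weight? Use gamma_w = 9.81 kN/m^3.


Result: 18.589 kN/m^3

Derivation:
Using gamma = gamma_w * (Gs + S*e) / (1 + e)
Numerator: Gs + S*e = 2.72 + 0.78*0.74 = 3.2972
Denominator: 1 + e = 1 + 0.74 = 1.74
gamma = 9.81 * 3.2972 / 1.74
gamma = 18.589 kN/m^3


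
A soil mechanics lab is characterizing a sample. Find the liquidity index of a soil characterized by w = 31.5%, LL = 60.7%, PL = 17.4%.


Result: 0.326

Derivation:
First compute the plasticity index:
PI = LL - PL = 60.7 - 17.4 = 43.3
Then compute the liquidity index:
LI = (w - PL) / PI
LI = (31.5 - 17.4) / 43.3
LI = 0.326


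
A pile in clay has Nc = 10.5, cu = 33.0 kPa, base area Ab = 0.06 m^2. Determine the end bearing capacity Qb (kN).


Result: 20.79 kN

Derivation:
Using Qb = Nc * cu * Ab
Qb = 10.5 * 33.0 * 0.06
Qb = 20.79 kN


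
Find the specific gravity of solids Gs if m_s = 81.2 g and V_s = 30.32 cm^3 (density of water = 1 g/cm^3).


Result: 2.678

Derivation:
Using Gs = m_s / (V_s * rho_w)
Since rho_w = 1 g/cm^3:
Gs = 81.2 / 30.32
Gs = 2.678


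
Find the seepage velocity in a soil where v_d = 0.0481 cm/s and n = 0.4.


Result: 0.12025 cm/s

Derivation:
Using v_s = v_d / n
v_s = 0.0481 / 0.4
v_s = 0.12025 cm/s


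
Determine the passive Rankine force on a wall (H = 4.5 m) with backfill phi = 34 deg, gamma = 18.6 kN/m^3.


Result: 666.13 kN/m

Derivation:
Compute passive earth pressure coefficient:
Kp = tan^2(45 + phi/2) = tan^2(62.0) = 3.537132
Compute passive force:
Pp = 0.5 * Kp * gamma * H^2
Pp = 0.5 * 3.537132 * 18.6 * 4.5^2
Pp = 666.13 kN/m


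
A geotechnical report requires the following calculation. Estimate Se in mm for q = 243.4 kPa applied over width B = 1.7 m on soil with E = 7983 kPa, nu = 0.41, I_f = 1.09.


Using Se = q * B * (1 - nu^2) * I_f / E
1 - nu^2 = 1 - 0.41^2 = 0.8319
Se = 243.4 * 1.7 * 0.8319 * 1.09 / 7983
Se = 0.047000 m
Convert to mm: Se = 0.047000 * 1000 = 47.0 mm


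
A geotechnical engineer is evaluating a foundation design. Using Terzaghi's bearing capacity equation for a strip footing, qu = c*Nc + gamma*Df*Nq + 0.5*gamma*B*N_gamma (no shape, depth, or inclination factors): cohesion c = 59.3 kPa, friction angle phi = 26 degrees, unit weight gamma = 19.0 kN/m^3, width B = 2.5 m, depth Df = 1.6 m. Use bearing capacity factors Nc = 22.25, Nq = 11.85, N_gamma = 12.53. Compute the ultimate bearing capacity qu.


Result: 1977.25 kPa

Derivation:
Compute qu = c*Nc + gamma*Df*Nq + 0.5*gamma*B*N_gamma
Term 1: 59.3 * 22.25 = 1319.425
Term 2: 19.0 * 1.6 * 11.85 = 360.24
Term 3: 0.5 * 19.0 * 2.5 * 12.53 = 297.5875
qu = 1319.425 + 360.24 + 297.5875
qu = 1977.25 kPa


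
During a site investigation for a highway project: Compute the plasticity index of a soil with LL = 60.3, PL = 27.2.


Using PI = LL - PL
PI = 60.3 - 27.2
PI = 33.1


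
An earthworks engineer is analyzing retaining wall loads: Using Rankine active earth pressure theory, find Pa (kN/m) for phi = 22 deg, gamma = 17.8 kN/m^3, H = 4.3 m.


Compute active earth pressure coefficient:
Ka = tan^2(45 - phi/2) = tan^2(34.0) = 0.454962
Compute active force:
Pa = 0.5 * Ka * gamma * H^2
Pa = 0.5 * 0.454962 * 17.8 * 4.3^2
Pa = 74.87 kN/m


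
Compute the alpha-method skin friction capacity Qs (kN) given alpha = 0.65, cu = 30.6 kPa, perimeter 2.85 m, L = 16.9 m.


Using Qs = alpha * cu * perimeter * L
Qs = 0.65 * 30.6 * 2.85 * 16.9
Qs = 958.0 kN


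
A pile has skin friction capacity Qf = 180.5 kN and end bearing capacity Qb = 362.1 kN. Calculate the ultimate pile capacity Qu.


Using Qu = Qf + Qb
Qu = 180.5 + 362.1
Qu = 542.6 kN


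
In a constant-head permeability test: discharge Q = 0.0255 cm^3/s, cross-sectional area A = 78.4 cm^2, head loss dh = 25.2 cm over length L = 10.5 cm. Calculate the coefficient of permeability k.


Compute hydraulic gradient:
i = dh / L = 25.2 / 10.5 = 2.4
Then apply Darcy's law:
k = Q / (A * i)
k = 0.0255 / (78.4 * 2.4)
k = 0.0255 / 188.16
k = 0.000136 cm/s


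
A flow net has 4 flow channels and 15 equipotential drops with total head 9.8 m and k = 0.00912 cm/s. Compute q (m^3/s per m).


Convert k to m/s for unit consistency with H:
k = 0.00912 cm/s = 0.00912 / 100 m/s = 9.12e-05 m/s
Using q = k * H * Nf / Nd
Nf / Nd = 4 / 15 = 0.2667
q = 9.12e-05 * 9.8 * 0.2667
q = 0.0002383 m^3/s per m


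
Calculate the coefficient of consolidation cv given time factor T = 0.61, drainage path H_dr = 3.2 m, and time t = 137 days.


Result: 0.04559 m^2/day

Derivation:
Using cv = T * H_dr^2 / t
H_dr^2 = 3.2^2 = 10.24
cv = 0.61 * 10.24 / 137
cv = 0.04559 m^2/day


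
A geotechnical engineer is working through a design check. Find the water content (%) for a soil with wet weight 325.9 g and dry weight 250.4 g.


Result: 30.15 %

Derivation:
Using w = (m_wet - m_dry) / m_dry * 100
m_wet - m_dry = 325.9 - 250.4 = 75.5 g
w = 75.5 / 250.4 * 100
w = 30.15 %


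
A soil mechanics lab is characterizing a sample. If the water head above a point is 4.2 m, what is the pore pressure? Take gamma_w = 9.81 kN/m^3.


Using u = gamma_w * h_w
u = 9.81 * 4.2
u = 41.2 kPa


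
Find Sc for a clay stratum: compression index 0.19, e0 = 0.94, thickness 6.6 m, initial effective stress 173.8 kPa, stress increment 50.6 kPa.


Using Sc = Cc * H / (1 + e0) * log10((sigma0 + delta_sigma) / sigma0)
Stress ratio = (173.8 + 50.6) / 173.8 = 1.29114
log10(1.29114) = 0.110973
Cc * H / (1 + e0) = 0.19 * 6.6 / (1 + 0.94) = 0.646392
Sc = 0.646392 * 0.110973
Sc = 0.0717 m


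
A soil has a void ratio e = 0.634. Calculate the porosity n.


Using the relation n = e / (1 + e)
n = 0.634 / (1 + 0.634)
n = 0.634 / 1.634
n = 0.388


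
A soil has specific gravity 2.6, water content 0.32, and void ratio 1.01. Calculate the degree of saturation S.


Using S = Gs * w / e
S = 2.6 * 0.32 / 1.01
S = 0.8238


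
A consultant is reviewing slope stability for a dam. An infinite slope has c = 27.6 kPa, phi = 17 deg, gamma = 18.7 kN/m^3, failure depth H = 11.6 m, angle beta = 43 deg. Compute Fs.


Result: 0.583

Derivation:
Using Fs = c / (gamma*H*sin(beta)*cos(beta)) + tan(phi)/tan(beta)
Cohesion contribution = 27.6 / (18.7*11.6*sin(43)*cos(43))
Cohesion contribution = 0.255093
Friction contribution = tan(17)/tan(43) = 0.327856
Fs = 0.255093 + 0.327856
Fs = 0.583


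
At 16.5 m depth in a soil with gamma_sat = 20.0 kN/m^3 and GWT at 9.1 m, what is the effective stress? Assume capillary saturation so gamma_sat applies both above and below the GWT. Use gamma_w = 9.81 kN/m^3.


Result: 257.41 kPa

Derivation:
Total stress = gamma_sat * depth
sigma = 20.0 * 16.5 = 330.0 kPa
Pore water pressure u = gamma_w * (depth - d_wt)
u = 9.81 * (16.5 - 9.1) = 72.594 kPa
Effective stress = sigma - u
sigma' = 330.0 - 72.594 = 257.41 kPa


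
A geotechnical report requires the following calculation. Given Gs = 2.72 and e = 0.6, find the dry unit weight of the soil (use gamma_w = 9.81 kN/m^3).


Using gamma_d = Gs * gamma_w / (1 + e)
gamma_d = 2.72 * 9.81 / (1 + 0.6)
gamma_d = 2.72 * 9.81 / 1.6
gamma_d = 16.677 kN/m^3


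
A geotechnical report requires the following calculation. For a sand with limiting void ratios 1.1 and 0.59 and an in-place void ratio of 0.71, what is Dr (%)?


Using Dr = (e_max - e) / (e_max - e_min) * 100
e_max - e = 1.1 - 0.71 = 0.39
e_max - e_min = 1.1 - 0.59 = 0.51
Dr = 0.39 / 0.51 * 100
Dr = 76.47 %


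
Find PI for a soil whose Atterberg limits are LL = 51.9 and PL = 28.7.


Using PI = LL - PL
PI = 51.9 - 28.7
PI = 23.2


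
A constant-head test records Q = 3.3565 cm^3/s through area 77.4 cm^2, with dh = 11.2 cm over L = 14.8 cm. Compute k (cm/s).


Compute hydraulic gradient:
i = dh / L = 11.2 / 14.8 = 0.756757
Then apply Darcy's law:
k = Q / (A * i)
k = 3.3565 / (77.4 * 0.756757)
k = 3.3565 / 58.573
k = 0.057305 cm/s


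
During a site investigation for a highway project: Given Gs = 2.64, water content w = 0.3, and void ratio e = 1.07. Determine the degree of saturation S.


Result: 0.7402

Derivation:
Using S = Gs * w / e
S = 2.64 * 0.3 / 1.07
S = 0.7402


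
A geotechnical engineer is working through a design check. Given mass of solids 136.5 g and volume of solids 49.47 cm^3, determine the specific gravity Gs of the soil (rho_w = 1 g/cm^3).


Result: 2.759

Derivation:
Using Gs = m_s / (V_s * rho_w)
Since rho_w = 1 g/cm^3:
Gs = 136.5 / 49.47
Gs = 2.759


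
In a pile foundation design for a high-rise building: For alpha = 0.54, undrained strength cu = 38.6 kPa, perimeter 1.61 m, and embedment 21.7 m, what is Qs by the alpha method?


Using Qs = alpha * cu * perimeter * L
Qs = 0.54 * 38.6 * 1.61 * 21.7
Qs = 728.23 kN


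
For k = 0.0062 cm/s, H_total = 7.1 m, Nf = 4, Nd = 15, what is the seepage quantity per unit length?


Result: 0.0001174 m^3/s per m

Derivation:
Convert k to m/s for unit consistency with H:
k = 0.0062 cm/s = 0.0062 / 100 m/s = 6.2e-05 m/s
Using q = k * H * Nf / Nd
Nf / Nd = 4 / 15 = 0.2667
q = 6.2e-05 * 7.1 * 0.2667
q = 0.0001174 m^3/s per m


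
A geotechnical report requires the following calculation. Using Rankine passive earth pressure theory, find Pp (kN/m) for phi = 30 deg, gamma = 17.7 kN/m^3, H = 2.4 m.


Compute passive earth pressure coefficient:
Kp = tan^2(45 + phi/2) = tan^2(60.0) = 3
Compute passive force:
Pp = 0.5 * Kp * gamma * H^2
Pp = 0.5 * 3 * 17.7 * 2.4^2
Pp = 152.93 kN/m


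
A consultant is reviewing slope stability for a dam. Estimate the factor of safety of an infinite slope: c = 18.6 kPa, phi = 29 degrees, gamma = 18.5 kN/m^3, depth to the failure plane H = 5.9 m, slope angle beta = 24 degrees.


Using Fs = c / (gamma*H*sin(beta)*cos(beta)) + tan(phi)/tan(beta)
Cohesion contribution = 18.6 / (18.5*5.9*sin(24)*cos(24))
Cohesion contribution = 0.458612
Friction contribution = tan(29)/tan(24) = 1.245
Fs = 0.458612 + 1.245
Fs = 1.704


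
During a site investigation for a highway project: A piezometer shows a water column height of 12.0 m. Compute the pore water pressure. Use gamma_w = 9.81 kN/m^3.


Using u = gamma_w * h_w
u = 9.81 * 12.0
u = 117.72 kPa


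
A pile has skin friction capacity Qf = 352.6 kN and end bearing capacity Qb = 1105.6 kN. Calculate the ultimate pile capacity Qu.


Result: 1458.2 kN

Derivation:
Using Qu = Qf + Qb
Qu = 352.6 + 1105.6
Qu = 1458.2 kN


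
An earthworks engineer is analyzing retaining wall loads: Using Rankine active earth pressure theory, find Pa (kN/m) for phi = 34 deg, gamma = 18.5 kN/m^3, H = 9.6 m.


Compute active earth pressure coefficient:
Ka = tan^2(45 - phi/2) = tan^2(28.0) = 0.282715
Compute active force:
Pa = 0.5 * Ka * gamma * H^2
Pa = 0.5 * 0.282715 * 18.5 * 9.6^2
Pa = 241.01 kN/m


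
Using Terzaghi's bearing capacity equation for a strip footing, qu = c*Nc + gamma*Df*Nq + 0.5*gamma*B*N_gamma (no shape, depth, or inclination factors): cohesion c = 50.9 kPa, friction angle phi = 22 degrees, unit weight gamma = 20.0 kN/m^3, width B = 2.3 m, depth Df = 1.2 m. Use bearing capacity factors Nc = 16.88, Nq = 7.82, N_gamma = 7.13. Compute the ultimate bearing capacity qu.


Compute qu = c*Nc + gamma*Df*Nq + 0.5*gamma*B*N_gamma
Term 1: 50.9 * 16.88 = 859.192
Term 2: 20.0 * 1.2 * 7.82 = 187.68
Term 3: 0.5 * 20.0 * 2.3 * 7.13 = 163.99
qu = 859.192 + 187.68 + 163.99
qu = 1210.86 kPa


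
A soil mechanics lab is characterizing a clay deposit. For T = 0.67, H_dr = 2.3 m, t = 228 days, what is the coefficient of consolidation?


Using cv = T * H_dr^2 / t
H_dr^2 = 2.3^2 = 5.29
cv = 0.67 * 5.29 / 228
cv = 0.01555 m^2/day


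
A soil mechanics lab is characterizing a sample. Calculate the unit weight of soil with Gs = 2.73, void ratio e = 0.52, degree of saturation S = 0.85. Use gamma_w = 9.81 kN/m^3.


Result: 20.472 kN/m^3

Derivation:
Using gamma = gamma_w * (Gs + S*e) / (1 + e)
Numerator: Gs + S*e = 2.73 + 0.85*0.52 = 3.172
Denominator: 1 + e = 1 + 0.52 = 1.52
gamma = 9.81 * 3.172 / 1.52
gamma = 20.472 kN/m^3


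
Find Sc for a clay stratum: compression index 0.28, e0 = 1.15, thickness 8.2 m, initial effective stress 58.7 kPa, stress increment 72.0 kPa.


Using Sc = Cc * H / (1 + e0) * log10((sigma0 + delta_sigma) / sigma0)
Stress ratio = (58.7 + 72.0) / 58.7 = 2.22658
log10(2.22658) = 0.347637
Cc * H / (1 + e0) = 0.28 * 8.2 / (1 + 1.15) = 1.06791
Sc = 1.06791 * 0.347637
Sc = 0.3712 m


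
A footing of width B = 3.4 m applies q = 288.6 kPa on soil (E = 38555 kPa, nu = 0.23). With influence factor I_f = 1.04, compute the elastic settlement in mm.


Result: 25.068 mm

Derivation:
Using Se = q * B * (1 - nu^2) * I_f / E
1 - nu^2 = 1 - 0.23^2 = 0.9471
Se = 288.6 * 3.4 * 0.9471 * 1.04 / 38555
Se = 0.025068 m
Convert to mm: Se = 0.025068 * 1000 = 25.068 mm


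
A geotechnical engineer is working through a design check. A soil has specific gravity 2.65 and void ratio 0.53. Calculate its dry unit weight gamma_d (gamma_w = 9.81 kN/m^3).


Using gamma_d = Gs * gamma_w / (1 + e)
gamma_d = 2.65 * 9.81 / (1 + 0.53)
gamma_d = 2.65 * 9.81 / 1.53
gamma_d = 16.991 kN/m^3


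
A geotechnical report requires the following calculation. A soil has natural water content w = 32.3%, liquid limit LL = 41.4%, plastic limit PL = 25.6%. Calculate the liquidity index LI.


Result: 0.424

Derivation:
First compute the plasticity index:
PI = LL - PL = 41.4 - 25.6 = 15.8
Then compute the liquidity index:
LI = (w - PL) / PI
LI = (32.3 - 25.6) / 15.8
LI = 0.424


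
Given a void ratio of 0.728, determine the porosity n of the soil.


Using the relation n = e / (1 + e)
n = 0.728 / (1 + 0.728)
n = 0.728 / 1.728
n = 0.4213


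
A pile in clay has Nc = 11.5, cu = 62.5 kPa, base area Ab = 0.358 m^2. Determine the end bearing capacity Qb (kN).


Result: 257.31 kN

Derivation:
Using Qb = Nc * cu * Ab
Qb = 11.5 * 62.5 * 0.358
Qb = 257.31 kN


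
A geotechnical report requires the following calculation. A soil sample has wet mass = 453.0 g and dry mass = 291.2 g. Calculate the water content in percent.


Using w = (m_wet - m_dry) / m_dry * 100
m_wet - m_dry = 453.0 - 291.2 = 161.8 g
w = 161.8 / 291.2 * 100
w = 55.56 %


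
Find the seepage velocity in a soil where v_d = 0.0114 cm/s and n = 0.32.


Using v_s = v_d / n
v_s = 0.0114 / 0.32
v_s = 0.03563 cm/s


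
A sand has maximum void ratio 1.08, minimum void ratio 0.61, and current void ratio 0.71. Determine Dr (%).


Using Dr = (e_max - e) / (e_max - e_min) * 100
e_max - e = 1.08 - 0.71 = 0.37
e_max - e_min = 1.08 - 0.61 = 0.47
Dr = 0.37 / 0.47 * 100
Dr = 78.72 %


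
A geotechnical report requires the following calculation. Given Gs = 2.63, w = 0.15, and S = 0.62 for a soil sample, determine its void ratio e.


Using the relation e = Gs * w / S
e = 2.63 * 0.15 / 0.62
e = 0.6363


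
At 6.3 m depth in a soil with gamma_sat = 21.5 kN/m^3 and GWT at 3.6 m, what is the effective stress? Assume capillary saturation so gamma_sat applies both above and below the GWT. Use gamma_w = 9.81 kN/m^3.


Total stress = gamma_sat * depth
sigma = 21.5 * 6.3 = 135.45 kPa
Pore water pressure u = gamma_w * (depth - d_wt)
u = 9.81 * (6.3 - 3.6) = 26.487 kPa
Effective stress = sigma - u
sigma' = 135.45 - 26.487 = 108.96 kPa


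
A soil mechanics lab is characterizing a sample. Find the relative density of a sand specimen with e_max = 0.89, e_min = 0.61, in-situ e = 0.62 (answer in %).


Using Dr = (e_max - e) / (e_max - e_min) * 100
e_max - e = 0.89 - 0.62 = 0.27
e_max - e_min = 0.89 - 0.61 = 0.28
Dr = 0.27 / 0.28 * 100
Dr = 96.43 %


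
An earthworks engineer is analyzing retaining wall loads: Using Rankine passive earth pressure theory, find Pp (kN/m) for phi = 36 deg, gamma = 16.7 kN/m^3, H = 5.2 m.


Result: 869.68 kN/m

Derivation:
Compute passive earth pressure coefficient:
Kp = tan^2(45 + phi/2) = tan^2(63.0) = 3.85184
Compute passive force:
Pp = 0.5 * Kp * gamma * H^2
Pp = 0.5 * 3.85184 * 16.7 * 5.2^2
Pp = 869.68 kN/m


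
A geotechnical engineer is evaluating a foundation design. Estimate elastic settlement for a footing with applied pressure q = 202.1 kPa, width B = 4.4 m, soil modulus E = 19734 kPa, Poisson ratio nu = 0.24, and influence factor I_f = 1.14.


Result: 48.411 mm

Derivation:
Using Se = q * B * (1 - nu^2) * I_f / E
1 - nu^2 = 1 - 0.24^2 = 0.9424
Se = 202.1 * 4.4 * 0.9424 * 1.14 / 19734
Se = 0.048411 m
Convert to mm: Se = 0.048411 * 1000 = 48.411 mm


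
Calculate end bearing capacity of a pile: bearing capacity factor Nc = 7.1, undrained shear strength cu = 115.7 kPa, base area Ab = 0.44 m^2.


Using Qb = Nc * cu * Ab
Qb = 7.1 * 115.7 * 0.44
Qb = 361.45 kN


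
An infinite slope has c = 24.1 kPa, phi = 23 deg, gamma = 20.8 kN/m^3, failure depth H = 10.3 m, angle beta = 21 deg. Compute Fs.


Result: 1.442

Derivation:
Using Fs = c / (gamma*H*sin(beta)*cos(beta)) + tan(phi)/tan(beta)
Cohesion contribution = 24.1 / (20.8*10.3*sin(21)*cos(21))
Cohesion contribution = 0.336229
Friction contribution = tan(23)/tan(21) = 1.10579
Fs = 0.336229 + 1.10579
Fs = 1.442


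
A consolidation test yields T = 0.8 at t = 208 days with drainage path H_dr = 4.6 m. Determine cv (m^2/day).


Using cv = T * H_dr^2 / t
H_dr^2 = 4.6^2 = 21.16
cv = 0.8 * 21.16 / 208
cv = 0.08138 m^2/day


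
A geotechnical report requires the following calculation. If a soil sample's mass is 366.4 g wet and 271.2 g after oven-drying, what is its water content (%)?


Result: 35.1 %

Derivation:
Using w = (m_wet - m_dry) / m_dry * 100
m_wet - m_dry = 366.4 - 271.2 = 95.2 g
w = 95.2 / 271.2 * 100
w = 35.1 %


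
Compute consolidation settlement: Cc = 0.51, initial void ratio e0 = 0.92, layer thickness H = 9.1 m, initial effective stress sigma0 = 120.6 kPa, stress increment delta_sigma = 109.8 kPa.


Result: 0.6796 m

Derivation:
Using Sc = Cc * H / (1 + e0) * log10((sigma0 + delta_sigma) / sigma0)
Stress ratio = (120.6 + 109.8) / 120.6 = 1.91045
log10(1.91045) = 0.281135
Cc * H / (1 + e0) = 0.51 * 9.1 / (1 + 0.92) = 2.41719
Sc = 2.41719 * 0.281135
Sc = 0.6796 m


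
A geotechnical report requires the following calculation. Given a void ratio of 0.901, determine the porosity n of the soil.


Result: 0.474

Derivation:
Using the relation n = e / (1 + e)
n = 0.901 / (1 + 0.901)
n = 0.901 / 1.901
n = 0.474


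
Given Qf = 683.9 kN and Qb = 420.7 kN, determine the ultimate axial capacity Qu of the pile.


Using Qu = Qf + Qb
Qu = 683.9 + 420.7
Qu = 1104.6 kN


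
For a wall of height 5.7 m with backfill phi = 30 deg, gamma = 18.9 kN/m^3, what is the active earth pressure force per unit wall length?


Compute active earth pressure coefficient:
Ka = tan^2(45 - phi/2) = tan^2(30.0) = 0.333333
Compute active force:
Pa = 0.5 * Ka * gamma * H^2
Pa = 0.5 * 0.333333 * 18.9 * 5.7^2
Pa = 102.34 kN/m


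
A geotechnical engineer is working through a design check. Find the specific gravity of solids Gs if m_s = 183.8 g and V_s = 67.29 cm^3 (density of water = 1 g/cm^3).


Using Gs = m_s / (V_s * rho_w)
Since rho_w = 1 g/cm^3:
Gs = 183.8 / 67.29
Gs = 2.731


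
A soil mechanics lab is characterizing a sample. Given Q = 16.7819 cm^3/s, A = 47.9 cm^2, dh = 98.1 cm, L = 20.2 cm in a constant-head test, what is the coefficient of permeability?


Result: 0.072142 cm/s

Derivation:
Compute hydraulic gradient:
i = dh / L = 98.1 / 20.2 = 4.85644
Then apply Darcy's law:
k = Q / (A * i)
k = 16.7819 / (47.9 * 4.85644)
k = 16.7819 / 232.623
k = 0.072142 cm/s


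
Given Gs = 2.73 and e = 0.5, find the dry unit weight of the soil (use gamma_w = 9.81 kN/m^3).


Result: 17.854 kN/m^3

Derivation:
Using gamma_d = Gs * gamma_w / (1 + e)
gamma_d = 2.73 * 9.81 / (1 + 0.5)
gamma_d = 2.73 * 9.81 / 1.5
gamma_d = 17.854 kN/m^3


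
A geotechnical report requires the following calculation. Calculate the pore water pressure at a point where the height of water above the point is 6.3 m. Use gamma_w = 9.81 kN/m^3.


Result: 61.8 kPa

Derivation:
Using u = gamma_w * h_w
u = 9.81 * 6.3
u = 61.8 kPa


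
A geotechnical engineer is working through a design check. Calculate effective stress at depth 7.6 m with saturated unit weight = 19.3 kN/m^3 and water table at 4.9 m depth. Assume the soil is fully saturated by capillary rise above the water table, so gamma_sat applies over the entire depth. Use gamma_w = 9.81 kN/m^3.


Result: 120.19 kPa

Derivation:
Total stress = gamma_sat * depth
sigma = 19.3 * 7.6 = 146.68 kPa
Pore water pressure u = gamma_w * (depth - d_wt)
u = 9.81 * (7.6 - 4.9) = 26.487 kPa
Effective stress = sigma - u
sigma' = 146.68 - 26.487 = 120.19 kPa


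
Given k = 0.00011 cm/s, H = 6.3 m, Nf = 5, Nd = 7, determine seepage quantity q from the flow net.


Convert k to m/s for unit consistency with H:
k = 0.00011 cm/s = 0.00011 / 100 m/s = 1.1e-06 m/s
Using q = k * H * Nf / Nd
Nf / Nd = 5 / 7 = 0.7143
q = 1.1e-06 * 6.3 * 0.7143
q = 4.95e-06 m^3/s per m


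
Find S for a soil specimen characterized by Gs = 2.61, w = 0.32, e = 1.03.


Using S = Gs * w / e
S = 2.61 * 0.32 / 1.03
S = 0.8109


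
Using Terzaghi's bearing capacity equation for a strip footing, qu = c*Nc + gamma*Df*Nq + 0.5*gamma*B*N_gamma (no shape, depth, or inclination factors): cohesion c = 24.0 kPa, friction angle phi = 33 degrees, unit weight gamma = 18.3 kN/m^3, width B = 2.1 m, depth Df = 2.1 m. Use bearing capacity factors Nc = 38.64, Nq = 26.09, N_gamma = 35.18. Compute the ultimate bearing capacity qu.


Result: 2605.98 kPa

Derivation:
Compute qu = c*Nc + gamma*Df*Nq + 0.5*gamma*B*N_gamma
Term 1: 24.0 * 38.64 = 927.36
Term 2: 18.3 * 2.1 * 26.09 = 1002.6387
Term 3: 0.5 * 18.3 * 2.1 * 35.18 = 675.9837
qu = 927.36 + 1002.6387 + 675.9837
qu = 2605.98 kPa


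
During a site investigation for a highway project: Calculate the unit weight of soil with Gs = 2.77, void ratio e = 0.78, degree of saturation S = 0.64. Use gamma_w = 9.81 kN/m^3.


Using gamma = gamma_w * (Gs + S*e) / (1 + e)
Numerator: Gs + S*e = 2.77 + 0.64*0.78 = 3.2692
Denominator: 1 + e = 1 + 0.78 = 1.78
gamma = 9.81 * 3.2692 / 1.78
gamma = 18.017 kN/m^3


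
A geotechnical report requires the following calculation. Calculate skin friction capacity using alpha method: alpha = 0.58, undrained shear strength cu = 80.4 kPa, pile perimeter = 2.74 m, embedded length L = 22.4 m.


Using Qs = alpha * cu * perimeter * L
Qs = 0.58 * 80.4 * 2.74 * 22.4
Qs = 2862.09 kN


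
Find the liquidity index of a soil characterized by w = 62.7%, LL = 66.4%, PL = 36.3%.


Result: 0.877

Derivation:
First compute the plasticity index:
PI = LL - PL = 66.4 - 36.3 = 30.1
Then compute the liquidity index:
LI = (w - PL) / PI
LI = (62.7 - 36.3) / 30.1
LI = 0.877


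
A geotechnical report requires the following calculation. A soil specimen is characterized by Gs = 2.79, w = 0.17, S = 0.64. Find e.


Result: 0.7411

Derivation:
Using the relation e = Gs * w / S
e = 2.79 * 0.17 / 0.64
e = 0.7411


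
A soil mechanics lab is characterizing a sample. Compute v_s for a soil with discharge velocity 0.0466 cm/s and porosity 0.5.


Result: 0.0932 cm/s

Derivation:
Using v_s = v_d / n
v_s = 0.0466 / 0.5
v_s = 0.0932 cm/s


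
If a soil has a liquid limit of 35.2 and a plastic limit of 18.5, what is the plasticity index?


Using PI = LL - PL
PI = 35.2 - 18.5
PI = 16.7


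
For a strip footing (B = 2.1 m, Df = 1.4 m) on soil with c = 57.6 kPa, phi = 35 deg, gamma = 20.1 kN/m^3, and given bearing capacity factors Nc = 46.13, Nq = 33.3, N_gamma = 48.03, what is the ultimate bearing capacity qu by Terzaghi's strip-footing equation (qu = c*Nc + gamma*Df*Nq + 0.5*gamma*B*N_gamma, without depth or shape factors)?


Result: 4607.82 kPa

Derivation:
Compute qu = c*Nc + gamma*Df*Nq + 0.5*gamma*B*N_gamma
Term 1: 57.6 * 46.13 = 2657.088
Term 2: 20.1 * 1.4 * 33.3 = 937.062
Term 3: 0.5 * 20.1 * 2.1 * 48.03 = 1013.67315
qu = 2657.088 + 937.062 + 1013.67315
qu = 4607.82 kPa


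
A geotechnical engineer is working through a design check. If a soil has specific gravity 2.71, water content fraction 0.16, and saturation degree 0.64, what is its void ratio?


Using the relation e = Gs * w / S
e = 2.71 * 0.16 / 0.64
e = 0.6775


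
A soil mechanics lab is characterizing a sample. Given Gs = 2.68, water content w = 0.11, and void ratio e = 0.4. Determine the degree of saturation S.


Using S = Gs * w / e
S = 2.68 * 0.11 / 0.4
S = 0.737


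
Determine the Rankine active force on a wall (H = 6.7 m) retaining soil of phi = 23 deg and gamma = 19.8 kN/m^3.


Compute active earth pressure coefficient:
Ka = tan^2(45 - phi/2) = tan^2(33.5) = 0.438092
Compute active force:
Pa = 0.5 * Ka * gamma * H^2
Pa = 0.5 * 0.438092 * 19.8 * 6.7^2
Pa = 194.69 kN/m


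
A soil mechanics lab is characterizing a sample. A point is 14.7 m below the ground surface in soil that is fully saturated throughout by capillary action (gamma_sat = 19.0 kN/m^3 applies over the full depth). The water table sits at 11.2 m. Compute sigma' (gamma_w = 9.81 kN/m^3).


Total stress = gamma_sat * depth
sigma = 19.0 * 14.7 = 279.3 kPa
Pore water pressure u = gamma_w * (depth - d_wt)
u = 9.81 * (14.7 - 11.2) = 34.335 kPa
Effective stress = sigma - u
sigma' = 279.3 - 34.335 = 244.97 kPa


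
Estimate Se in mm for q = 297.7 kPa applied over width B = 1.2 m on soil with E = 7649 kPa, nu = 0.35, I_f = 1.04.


Result: 42.622 mm

Derivation:
Using Se = q * B * (1 - nu^2) * I_f / E
1 - nu^2 = 1 - 0.35^2 = 0.8775
Se = 297.7 * 1.2 * 0.8775 * 1.04 / 7649
Se = 0.042622 m
Convert to mm: Se = 0.042622 * 1000 = 42.622 mm


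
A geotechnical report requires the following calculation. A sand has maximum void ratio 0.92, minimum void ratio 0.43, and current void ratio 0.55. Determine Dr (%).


Result: 75.51 %

Derivation:
Using Dr = (e_max - e) / (e_max - e_min) * 100
e_max - e = 0.92 - 0.55 = 0.37
e_max - e_min = 0.92 - 0.43 = 0.49
Dr = 0.37 / 0.49 * 100
Dr = 75.51 %


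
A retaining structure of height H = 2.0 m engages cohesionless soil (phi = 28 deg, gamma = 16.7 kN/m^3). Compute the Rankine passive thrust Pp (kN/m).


Result: 92.51 kN/m

Derivation:
Compute passive earth pressure coefficient:
Kp = tan^2(45 + phi/2) = tan^2(59.0) = 2.769826
Compute passive force:
Pp = 0.5 * Kp * gamma * H^2
Pp = 0.5 * 2.769826 * 16.7 * 2.0^2
Pp = 92.51 kN/m


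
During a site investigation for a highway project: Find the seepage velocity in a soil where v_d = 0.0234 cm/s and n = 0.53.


Result: 0.04415 cm/s

Derivation:
Using v_s = v_d / n
v_s = 0.0234 / 0.53
v_s = 0.04415 cm/s


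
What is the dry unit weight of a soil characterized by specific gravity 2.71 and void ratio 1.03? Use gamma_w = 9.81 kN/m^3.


Using gamma_d = Gs * gamma_w / (1 + e)
gamma_d = 2.71 * 9.81 / (1 + 1.03)
gamma_d = 2.71 * 9.81 / 2.03
gamma_d = 13.096 kN/m^3


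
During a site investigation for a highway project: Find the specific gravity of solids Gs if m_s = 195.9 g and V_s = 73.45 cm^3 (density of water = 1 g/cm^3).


Using Gs = m_s / (V_s * rho_w)
Since rho_w = 1 g/cm^3:
Gs = 195.9 / 73.45
Gs = 2.667


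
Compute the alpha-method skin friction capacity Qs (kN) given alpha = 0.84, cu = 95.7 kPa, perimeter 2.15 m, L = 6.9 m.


Using Qs = alpha * cu * perimeter * L
Qs = 0.84 * 95.7 * 2.15 * 6.9
Qs = 1192.56 kN


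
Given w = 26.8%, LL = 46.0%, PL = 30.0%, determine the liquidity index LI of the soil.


First compute the plasticity index:
PI = LL - PL = 46.0 - 30.0 = 16.0
Then compute the liquidity index:
LI = (w - PL) / PI
LI = (26.8 - 30.0) / 16.0
LI = -0.2


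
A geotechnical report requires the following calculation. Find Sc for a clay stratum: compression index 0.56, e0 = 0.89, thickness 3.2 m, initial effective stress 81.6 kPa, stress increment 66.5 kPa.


Result: 0.2454 m

Derivation:
Using Sc = Cc * H / (1 + e0) * log10((sigma0 + delta_sigma) / sigma0)
Stress ratio = (81.6 + 66.5) / 81.6 = 1.81495
log10(1.81495) = 0.258865
Cc * H / (1 + e0) = 0.56 * 3.2 / (1 + 0.89) = 0.948148
Sc = 0.948148 * 0.258865
Sc = 0.2454 m


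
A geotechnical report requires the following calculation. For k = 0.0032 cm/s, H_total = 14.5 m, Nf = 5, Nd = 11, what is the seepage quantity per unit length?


Convert k to m/s for unit consistency with H:
k = 0.0032 cm/s = 0.0032 / 100 m/s = 3.2e-05 m/s
Using q = k * H * Nf / Nd
Nf / Nd = 5 / 11 = 0.4545
q = 3.2e-05 * 14.5 * 0.4545
q = 0.0002109 m^3/s per m


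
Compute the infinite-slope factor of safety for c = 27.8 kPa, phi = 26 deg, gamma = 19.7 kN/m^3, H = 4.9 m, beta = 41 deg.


Result: 1.143

Derivation:
Using Fs = c / (gamma*H*sin(beta)*cos(beta)) + tan(phi)/tan(beta)
Cohesion contribution = 27.8 / (19.7*4.9*sin(41)*cos(41))
Cohesion contribution = 0.581647
Friction contribution = tan(26)/tan(41) = 0.561072
Fs = 0.581647 + 0.561072
Fs = 1.143


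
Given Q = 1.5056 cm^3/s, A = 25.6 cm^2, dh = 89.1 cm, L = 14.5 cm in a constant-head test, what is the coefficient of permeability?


Compute hydraulic gradient:
i = dh / L = 89.1 / 14.5 = 6.14483
Then apply Darcy's law:
k = Q / (A * i)
k = 1.5056 / (25.6 * 6.14483)
k = 1.5056 / 157.308
k = 0.009571 cm/s


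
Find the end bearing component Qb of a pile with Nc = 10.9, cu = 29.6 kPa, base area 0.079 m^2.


Using Qb = Nc * cu * Ab
Qb = 10.9 * 29.6 * 0.079
Qb = 25.49 kN


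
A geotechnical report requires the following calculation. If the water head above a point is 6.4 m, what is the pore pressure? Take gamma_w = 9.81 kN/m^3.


Using u = gamma_w * h_w
u = 9.81 * 6.4
u = 62.78 kPa
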